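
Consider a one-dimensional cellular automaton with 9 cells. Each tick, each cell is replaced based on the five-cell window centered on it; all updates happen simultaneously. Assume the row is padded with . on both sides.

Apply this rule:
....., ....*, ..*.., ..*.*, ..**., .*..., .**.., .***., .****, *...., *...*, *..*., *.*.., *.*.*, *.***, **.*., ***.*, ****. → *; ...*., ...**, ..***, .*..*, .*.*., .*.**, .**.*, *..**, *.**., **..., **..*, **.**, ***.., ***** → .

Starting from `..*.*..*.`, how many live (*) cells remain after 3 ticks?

4

*.*.*.***
*.*.*.**.
*.*.*..*.
count of *: 4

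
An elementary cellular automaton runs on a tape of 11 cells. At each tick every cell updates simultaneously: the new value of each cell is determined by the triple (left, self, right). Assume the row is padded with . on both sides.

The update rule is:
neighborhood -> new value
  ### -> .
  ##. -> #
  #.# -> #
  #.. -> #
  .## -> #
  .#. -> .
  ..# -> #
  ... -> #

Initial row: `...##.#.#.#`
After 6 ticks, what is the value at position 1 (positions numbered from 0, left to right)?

######.#.#.
#....##.#.#
.#######.#.
##.....##.#
##########.
#........##
position 1 holds .

.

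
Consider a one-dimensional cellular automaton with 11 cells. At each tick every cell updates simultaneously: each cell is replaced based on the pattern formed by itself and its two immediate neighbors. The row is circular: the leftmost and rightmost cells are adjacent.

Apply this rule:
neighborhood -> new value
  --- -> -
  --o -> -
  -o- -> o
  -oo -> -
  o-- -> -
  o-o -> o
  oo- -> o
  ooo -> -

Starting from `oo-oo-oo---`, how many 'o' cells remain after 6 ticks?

2

-oo-oo-o---
--oo-ooo---
---oo--o---
----o--o---
----o--o---  (fixed point — unchanged through tick 6)
count of o: 2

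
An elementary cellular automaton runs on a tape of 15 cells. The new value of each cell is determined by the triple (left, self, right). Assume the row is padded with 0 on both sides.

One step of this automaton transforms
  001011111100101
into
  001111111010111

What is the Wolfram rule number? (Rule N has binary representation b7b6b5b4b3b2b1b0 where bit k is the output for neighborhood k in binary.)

188

position 5: 111 → 1  (bit 7 = 1)
position 9: 110 → 0  (bit 6 = 0)
position 3: 101 → 1  (bit 5 = 1)
position 10: 100 → 1  (bit 4 = 1)
position 4: 011 → 1  (bit 3 = 1)
position 2: 010 → 1  (bit 2 = 1)
position 1: 001 → 0  (bit 1 = 0)
position 0: 000 → 0  (bit 0 = 0)
bits b7..b0 = 10111100 = 188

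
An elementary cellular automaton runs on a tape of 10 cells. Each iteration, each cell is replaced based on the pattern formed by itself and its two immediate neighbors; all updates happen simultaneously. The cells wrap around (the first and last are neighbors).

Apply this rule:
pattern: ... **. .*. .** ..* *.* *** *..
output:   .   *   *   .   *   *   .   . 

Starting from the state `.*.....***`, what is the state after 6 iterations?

iteration 1: **....*..*
iteration 2: .*...**.*.
iteration 3: **..*.***.
iteration 4: .*.***..**
iteration 5: ***..*.*.*
iteration 6: ..*.*****.

..*.*****.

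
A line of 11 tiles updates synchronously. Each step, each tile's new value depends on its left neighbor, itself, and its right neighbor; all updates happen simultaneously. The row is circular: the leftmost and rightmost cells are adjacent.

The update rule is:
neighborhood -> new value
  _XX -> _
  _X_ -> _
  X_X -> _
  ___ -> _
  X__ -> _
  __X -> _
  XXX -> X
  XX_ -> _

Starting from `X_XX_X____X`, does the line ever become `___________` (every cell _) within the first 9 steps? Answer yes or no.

yes

step 1: ___________
all cells are _ at step 1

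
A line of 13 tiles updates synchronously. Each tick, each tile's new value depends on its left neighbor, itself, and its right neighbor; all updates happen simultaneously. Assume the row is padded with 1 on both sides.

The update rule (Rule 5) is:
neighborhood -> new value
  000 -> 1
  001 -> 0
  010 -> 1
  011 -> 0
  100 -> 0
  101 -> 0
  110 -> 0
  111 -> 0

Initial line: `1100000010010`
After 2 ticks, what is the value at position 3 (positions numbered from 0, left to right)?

0

0001111010010
0100000010010
position 3 holds 0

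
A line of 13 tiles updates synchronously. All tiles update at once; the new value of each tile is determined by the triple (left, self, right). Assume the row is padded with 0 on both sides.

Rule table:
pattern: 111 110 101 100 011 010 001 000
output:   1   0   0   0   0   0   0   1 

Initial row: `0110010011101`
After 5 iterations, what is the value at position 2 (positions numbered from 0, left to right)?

iteration 1: 0000000001000
iteration 2: 1111111100011
iteration 3: 0111111001000
iteration 4: 0011110000011
iteration 5: 1001100111000
position 2 holds 0

0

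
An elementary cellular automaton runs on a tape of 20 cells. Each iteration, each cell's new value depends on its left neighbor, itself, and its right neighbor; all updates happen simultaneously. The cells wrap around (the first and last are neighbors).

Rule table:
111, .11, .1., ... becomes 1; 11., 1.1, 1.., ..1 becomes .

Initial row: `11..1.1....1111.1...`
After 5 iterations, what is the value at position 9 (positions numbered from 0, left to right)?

1...1.1.11.111..1.1.
1.1.1.1.1..11...1.1.
1.1.1.1.1..1..1.1.1.
1.1.1.1.1..1..1.1.1.  (fixed point — unchanged through iteration 5)
position 9 holds .

.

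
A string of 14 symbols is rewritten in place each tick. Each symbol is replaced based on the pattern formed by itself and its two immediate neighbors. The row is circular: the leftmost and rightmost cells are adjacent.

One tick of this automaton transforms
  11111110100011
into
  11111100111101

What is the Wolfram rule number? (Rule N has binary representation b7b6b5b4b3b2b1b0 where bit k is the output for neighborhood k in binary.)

position 0: 111 → 1  (bit 7 = 1)
position 6: 110 → 0  (bit 6 = 0)
position 7: 101 → 0  (bit 5 = 0)
position 9: 100 → 1  (bit 4 = 1)
position 12: 011 → 0  (bit 3 = 0)
position 8: 010 → 1  (bit 2 = 1)
position 11: 001 → 1  (bit 1 = 1)
position 10: 000 → 1  (bit 0 = 1)
bits b7..b0 = 10010111 = 151

151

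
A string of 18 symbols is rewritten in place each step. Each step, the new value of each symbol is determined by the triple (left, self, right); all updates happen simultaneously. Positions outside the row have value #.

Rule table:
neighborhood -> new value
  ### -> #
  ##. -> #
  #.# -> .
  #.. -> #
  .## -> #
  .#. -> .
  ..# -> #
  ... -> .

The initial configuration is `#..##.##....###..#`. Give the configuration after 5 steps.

#####.############

step 1: #####.###..#######
step 2: #####.############
step 3: #####.############  (fixed point — unchanged through step 5)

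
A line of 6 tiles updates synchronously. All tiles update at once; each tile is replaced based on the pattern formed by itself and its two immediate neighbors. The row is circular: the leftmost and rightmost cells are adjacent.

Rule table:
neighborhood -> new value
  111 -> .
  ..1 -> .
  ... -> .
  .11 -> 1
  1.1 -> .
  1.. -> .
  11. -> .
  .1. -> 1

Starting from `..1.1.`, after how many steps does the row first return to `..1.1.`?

step 1: ..1.1.

1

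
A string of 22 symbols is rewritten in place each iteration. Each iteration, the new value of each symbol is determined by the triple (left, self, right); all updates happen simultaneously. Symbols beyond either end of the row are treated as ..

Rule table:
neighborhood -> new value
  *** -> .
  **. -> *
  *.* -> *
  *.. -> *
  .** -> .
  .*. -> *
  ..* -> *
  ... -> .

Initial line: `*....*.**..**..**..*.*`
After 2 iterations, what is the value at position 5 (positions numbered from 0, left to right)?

iteration 1: **..***.***.***.******
iteration 2: .***..**..**..**.....*
position 5 holds .

.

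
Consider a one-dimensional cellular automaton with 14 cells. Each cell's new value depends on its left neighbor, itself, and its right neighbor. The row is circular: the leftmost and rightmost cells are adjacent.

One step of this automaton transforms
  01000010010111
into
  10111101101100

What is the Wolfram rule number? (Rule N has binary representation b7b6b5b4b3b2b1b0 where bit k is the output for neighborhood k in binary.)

position 12: 111 → 0  (bit 7 = 0)
position 13: 110 → 0  (bit 6 = 0)
position 0: 101 → 1  (bit 5 = 1)
position 2: 100 → 1  (bit 4 = 1)
position 11: 011 → 1  (bit 3 = 1)
position 1: 010 → 0  (bit 2 = 0)
position 5: 001 → 1  (bit 1 = 1)
position 3: 000 → 1  (bit 0 = 1)
bits b7..b0 = 00111011 = 59

59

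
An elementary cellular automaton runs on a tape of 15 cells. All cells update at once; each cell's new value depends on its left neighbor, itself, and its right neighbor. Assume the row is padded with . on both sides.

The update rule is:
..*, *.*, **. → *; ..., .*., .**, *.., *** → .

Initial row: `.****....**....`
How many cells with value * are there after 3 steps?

3

step 1: *...*...*.*....
step 2: ...*...*.*.....
step 3: ..*...*.*......
count of *: 3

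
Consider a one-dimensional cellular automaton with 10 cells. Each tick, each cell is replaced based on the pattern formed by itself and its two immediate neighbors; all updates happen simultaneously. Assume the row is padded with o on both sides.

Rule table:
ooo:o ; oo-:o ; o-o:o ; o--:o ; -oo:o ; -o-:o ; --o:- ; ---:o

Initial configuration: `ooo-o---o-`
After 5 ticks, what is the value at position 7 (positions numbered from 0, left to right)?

ooooooo-oo
oooooooooo
oooooooooo  (fixed point — unchanged through tick 5)
position 7 holds o

o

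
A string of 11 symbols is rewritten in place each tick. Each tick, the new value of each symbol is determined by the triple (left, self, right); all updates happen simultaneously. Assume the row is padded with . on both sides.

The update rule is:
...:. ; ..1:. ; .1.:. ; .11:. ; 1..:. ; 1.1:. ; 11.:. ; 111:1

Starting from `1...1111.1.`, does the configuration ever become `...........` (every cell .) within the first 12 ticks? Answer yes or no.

tick 1: .....11....
tick 2: ...........
all cells are . at tick 2

yes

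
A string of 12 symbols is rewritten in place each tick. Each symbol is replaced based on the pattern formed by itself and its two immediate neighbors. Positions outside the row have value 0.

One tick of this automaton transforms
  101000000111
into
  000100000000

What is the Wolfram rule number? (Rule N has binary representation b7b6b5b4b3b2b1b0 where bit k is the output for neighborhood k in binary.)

position 10: 111 → 0  (bit 7 = 0)
position 11: 110 → 0  (bit 6 = 0)
position 1: 101 → 0  (bit 5 = 0)
position 3: 100 → 1  (bit 4 = 1)
position 9: 011 → 0  (bit 3 = 0)
position 0: 010 → 0  (bit 2 = 0)
position 8: 001 → 0  (bit 1 = 0)
position 4: 000 → 0  (bit 0 = 0)
bits b7..b0 = 00010000 = 16

16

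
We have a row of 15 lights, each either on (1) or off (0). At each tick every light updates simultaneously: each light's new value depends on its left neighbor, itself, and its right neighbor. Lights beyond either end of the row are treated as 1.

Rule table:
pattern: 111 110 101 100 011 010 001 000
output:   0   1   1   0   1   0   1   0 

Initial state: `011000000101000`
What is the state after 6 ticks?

111000001010001
001000010100011
010000101000110
100001010001111
100010100011000
100101000111001

100101000111001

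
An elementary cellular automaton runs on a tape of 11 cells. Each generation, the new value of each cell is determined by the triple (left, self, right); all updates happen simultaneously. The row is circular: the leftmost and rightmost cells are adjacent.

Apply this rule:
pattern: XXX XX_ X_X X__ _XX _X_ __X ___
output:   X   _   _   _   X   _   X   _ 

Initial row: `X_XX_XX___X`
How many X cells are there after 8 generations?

4

__X__X___XX
_X__X___XX_
X__X___XX__
__X___XX__X
_X___XX__X_
X___XX__X__
___XX__X__X
__XX__X__X_
count of X: 4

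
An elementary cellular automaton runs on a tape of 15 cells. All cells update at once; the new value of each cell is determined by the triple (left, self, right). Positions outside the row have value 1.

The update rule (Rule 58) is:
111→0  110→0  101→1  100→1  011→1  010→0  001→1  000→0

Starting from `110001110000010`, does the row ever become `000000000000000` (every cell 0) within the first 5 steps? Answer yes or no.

step 1: 001011001000101
step 2: 110110110101011
step 3: 001101101010110
step 4: 111011010101101
step 5: 000110101011011
step 5 is 000110101011011, still not uniform 0

no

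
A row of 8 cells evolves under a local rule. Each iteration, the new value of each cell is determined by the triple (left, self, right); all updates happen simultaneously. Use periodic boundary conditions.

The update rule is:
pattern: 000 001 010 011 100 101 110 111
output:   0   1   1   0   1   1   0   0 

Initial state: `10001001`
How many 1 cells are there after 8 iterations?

2

01011110
11100001
00010010
00111111
11000000
00100001
11110011
00001100
count of 1: 2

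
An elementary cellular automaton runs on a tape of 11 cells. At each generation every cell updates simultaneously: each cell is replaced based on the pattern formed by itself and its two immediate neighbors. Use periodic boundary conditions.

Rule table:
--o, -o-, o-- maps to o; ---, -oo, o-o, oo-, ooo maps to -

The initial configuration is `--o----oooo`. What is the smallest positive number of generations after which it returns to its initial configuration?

oooo--o----
----oooo--o
o--o----ooo
-oooo--o---
o----oooo--
oo--o----oo
--oooo--o--
-o----oooo-
ooo--o----o
---oooo--o-
--o----oooo

11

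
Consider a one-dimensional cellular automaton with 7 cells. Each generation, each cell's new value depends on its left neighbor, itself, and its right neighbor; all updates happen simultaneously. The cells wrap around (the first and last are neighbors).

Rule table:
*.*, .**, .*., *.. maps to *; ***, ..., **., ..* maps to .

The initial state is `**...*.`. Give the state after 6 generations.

*.*..**
.***.*.
.*..***
***.*..
*..***.
**.*..*

**.*..*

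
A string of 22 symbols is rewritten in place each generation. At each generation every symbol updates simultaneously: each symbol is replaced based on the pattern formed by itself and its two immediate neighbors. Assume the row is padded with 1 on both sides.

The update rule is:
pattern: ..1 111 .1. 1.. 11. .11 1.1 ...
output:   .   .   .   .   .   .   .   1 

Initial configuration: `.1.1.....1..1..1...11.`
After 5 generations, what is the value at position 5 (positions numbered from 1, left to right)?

.....111.........1....
.111.....1111111...11.
.....111.........1....  (repeats generation 1; period 2)
generation 5: .....111.........1....
position 5 holds .

.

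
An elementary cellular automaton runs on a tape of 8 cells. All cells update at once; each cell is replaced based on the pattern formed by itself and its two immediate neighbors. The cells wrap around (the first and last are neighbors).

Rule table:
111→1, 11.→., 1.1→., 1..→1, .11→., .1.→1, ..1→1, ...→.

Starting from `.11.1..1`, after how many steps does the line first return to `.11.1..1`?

....1111
1..1.11.
1111....
.11.1..1

4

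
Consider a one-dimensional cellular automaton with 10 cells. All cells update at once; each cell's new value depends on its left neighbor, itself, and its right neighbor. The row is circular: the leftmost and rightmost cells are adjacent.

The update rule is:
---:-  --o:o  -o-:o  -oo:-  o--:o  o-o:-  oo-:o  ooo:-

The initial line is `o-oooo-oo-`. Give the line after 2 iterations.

o----o--o-
oo--ooooo-

oo--ooooo-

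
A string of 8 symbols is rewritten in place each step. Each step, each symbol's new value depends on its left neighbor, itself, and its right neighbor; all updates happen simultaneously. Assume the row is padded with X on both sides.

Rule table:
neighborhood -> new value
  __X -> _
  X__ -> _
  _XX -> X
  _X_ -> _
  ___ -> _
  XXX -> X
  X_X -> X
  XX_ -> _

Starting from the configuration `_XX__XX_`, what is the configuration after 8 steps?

XX___X_X
X_____XX
______XX
______XX  (fixed point — unchanged through step 8)

______XX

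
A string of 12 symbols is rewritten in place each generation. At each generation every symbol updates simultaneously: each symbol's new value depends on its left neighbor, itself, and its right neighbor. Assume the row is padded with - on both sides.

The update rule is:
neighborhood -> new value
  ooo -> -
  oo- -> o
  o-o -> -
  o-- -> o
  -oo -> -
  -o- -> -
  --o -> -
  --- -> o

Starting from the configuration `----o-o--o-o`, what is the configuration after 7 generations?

-oo----ooo--

ooo----o----
--oooo--oooo
o----oo----o
-ooo--oooo--
---oo----ooo
oo--oooo---o
-oo----ooo--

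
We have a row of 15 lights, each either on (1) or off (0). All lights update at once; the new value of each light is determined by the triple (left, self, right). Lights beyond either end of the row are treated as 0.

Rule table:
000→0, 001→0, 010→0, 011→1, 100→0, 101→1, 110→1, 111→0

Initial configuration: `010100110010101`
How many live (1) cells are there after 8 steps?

001000110001010
000000110000100
000000110000000
000000110000000  (fixed point — unchanged through step 8)
count of 1: 2

2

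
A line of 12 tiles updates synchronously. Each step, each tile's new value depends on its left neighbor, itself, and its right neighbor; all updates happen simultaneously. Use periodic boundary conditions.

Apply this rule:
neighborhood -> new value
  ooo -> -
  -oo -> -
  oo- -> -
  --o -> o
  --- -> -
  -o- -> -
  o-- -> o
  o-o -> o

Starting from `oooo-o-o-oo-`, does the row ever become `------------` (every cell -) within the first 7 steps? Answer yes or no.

no

step 1: ----o-o-o--o
step 2: o--o-o-o-oo-
step 3: -oo-o-o-o--o
step 4: o--o-o-o-oo-  (repeats step 2; period 2)
step 7: -oo-o-o-o--o
step 7 is -oo-o-o-o--o, still not uniform -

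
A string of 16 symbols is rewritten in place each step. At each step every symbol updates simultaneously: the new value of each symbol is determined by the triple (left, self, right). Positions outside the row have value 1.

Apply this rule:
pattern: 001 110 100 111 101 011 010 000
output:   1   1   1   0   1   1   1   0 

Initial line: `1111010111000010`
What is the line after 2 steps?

1011000111111100

0001111101100111
1011000111111100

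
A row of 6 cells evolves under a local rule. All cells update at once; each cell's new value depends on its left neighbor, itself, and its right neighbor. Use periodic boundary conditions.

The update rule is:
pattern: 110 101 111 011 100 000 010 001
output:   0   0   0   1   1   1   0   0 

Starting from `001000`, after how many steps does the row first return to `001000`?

100111
010100
000011
111010
100000
011110
010001
001100
101011
000010
111001
000101
110000
101110
001000

15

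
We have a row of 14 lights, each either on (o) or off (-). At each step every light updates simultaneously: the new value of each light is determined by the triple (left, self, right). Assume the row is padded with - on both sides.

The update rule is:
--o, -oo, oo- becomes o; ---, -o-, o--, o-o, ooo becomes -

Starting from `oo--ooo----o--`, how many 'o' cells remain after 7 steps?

4

step 1: oo-oo-o---o---
step 2: oo-oo----o----
step 3: oo-oo---o-----
step 4: oo-oo--o------
step 5: oo-oo-o-------
step 6: oo-oo---------
step 7: oo-oo---------
count of o: 4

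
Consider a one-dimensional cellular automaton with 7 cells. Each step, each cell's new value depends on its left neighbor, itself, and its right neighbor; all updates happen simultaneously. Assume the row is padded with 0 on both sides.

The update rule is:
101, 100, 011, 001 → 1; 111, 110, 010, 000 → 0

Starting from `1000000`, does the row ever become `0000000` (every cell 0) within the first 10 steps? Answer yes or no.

step 1: 0100000
step 2: 1010000
step 3: 0101000
step 4: 1010100
step 5: 0101010
step 6: 1010101
step 7: 0101010  (repeats step 5; period 2)
step 10: 1010101
step 10 is 1010101, still not uniform 0

no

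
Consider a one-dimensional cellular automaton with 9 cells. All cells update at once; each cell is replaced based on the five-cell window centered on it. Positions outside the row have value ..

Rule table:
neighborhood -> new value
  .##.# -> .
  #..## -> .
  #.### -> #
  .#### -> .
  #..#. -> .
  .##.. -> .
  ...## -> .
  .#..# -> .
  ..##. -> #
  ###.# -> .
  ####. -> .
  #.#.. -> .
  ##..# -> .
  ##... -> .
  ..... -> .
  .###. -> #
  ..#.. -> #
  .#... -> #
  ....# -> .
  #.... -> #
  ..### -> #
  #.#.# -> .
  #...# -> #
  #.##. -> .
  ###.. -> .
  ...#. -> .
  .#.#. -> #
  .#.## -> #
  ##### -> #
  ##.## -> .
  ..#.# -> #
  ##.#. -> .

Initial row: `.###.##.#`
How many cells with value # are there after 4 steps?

.##......
.#..#....
.#..###..
.#..##..#
count of #: 4

4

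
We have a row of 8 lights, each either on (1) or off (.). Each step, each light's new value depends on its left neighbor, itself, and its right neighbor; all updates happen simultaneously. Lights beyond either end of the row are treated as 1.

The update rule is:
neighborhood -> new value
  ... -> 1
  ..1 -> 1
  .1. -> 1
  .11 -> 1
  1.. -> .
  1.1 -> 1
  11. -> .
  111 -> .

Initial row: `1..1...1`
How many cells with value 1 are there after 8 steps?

5

..11.111
.11.11..
11.11..1
..11..11
.11..11.
11..11.1
...11.11
.111.11.
count of 1: 5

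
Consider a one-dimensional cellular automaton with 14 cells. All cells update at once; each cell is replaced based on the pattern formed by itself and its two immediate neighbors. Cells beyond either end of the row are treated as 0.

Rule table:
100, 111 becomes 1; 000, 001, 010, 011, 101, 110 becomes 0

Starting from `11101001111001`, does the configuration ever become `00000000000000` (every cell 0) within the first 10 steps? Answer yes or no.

no

01000100110100
00100010000010
00010001000001
00001000100000
00000100010000
00000010001000
00000001000100
00000000100010
00000000010001
00000000001000
step 10 is 00000000001000, still not uniform 0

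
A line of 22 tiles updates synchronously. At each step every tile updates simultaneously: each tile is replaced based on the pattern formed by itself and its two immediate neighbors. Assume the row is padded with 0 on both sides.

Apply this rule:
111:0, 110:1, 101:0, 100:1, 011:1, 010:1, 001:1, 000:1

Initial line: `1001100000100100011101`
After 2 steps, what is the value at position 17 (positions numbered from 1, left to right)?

1111111111111111110101
1000000000000000010101
position 17 holds 0

0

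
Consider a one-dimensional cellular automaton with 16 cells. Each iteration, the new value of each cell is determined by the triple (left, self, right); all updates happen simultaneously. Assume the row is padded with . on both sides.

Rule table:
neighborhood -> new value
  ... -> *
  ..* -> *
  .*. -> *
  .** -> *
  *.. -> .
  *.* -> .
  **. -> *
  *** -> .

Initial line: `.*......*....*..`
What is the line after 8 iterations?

**.*.*.**.*.**.*

**.******.****.*
**.*....*.*..*.*
**.*.****.*.**.*
**.*.*..*.*.**.*
**.*.*.**.*.**.*
**.*.*.**.*.**.*  (fixed point — unchanged through iteration 8)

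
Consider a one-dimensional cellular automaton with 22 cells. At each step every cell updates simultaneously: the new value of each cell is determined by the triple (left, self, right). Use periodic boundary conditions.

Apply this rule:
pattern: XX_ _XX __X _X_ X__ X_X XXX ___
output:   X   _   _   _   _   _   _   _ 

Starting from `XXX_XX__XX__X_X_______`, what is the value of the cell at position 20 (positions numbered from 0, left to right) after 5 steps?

_

step 1: __X__X___X____________
step 2: ______________________
step 3: ______________________  (fixed point — unchanged through step 5)
position 20 holds _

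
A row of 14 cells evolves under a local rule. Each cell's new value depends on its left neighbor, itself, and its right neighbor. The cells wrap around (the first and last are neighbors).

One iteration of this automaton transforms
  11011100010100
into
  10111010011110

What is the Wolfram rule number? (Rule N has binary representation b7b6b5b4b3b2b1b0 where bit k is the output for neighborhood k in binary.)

position 4: 111 → 1  (bit 7 = 1)
position 1: 110 → 0  (bit 6 = 0)
position 2: 101 → 1  (bit 5 = 1)
position 6: 100 → 1  (bit 4 = 1)
position 0: 011 → 1  (bit 3 = 1)
position 9: 010 → 1  (bit 2 = 1)
position 8: 001 → 0  (bit 1 = 0)
position 7: 000 → 0  (bit 0 = 0)
bits b7..b0 = 10111100 = 188

188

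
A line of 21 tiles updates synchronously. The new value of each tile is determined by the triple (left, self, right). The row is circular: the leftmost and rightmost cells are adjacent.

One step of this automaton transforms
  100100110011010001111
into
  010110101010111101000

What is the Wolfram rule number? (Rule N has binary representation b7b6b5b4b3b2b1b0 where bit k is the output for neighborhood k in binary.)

61

position 18: 111 → 0  (bit 7 = 0)
position 0: 110 → 0  (bit 6 = 0)
position 12: 101 → 1  (bit 5 = 1)
position 1: 100 → 1  (bit 4 = 1)
position 6: 011 → 1  (bit 3 = 1)
position 3: 010 → 1  (bit 2 = 1)
position 2: 001 → 0  (bit 1 = 0)
position 15: 000 → 1  (bit 0 = 1)
bits b7..b0 = 00111101 = 61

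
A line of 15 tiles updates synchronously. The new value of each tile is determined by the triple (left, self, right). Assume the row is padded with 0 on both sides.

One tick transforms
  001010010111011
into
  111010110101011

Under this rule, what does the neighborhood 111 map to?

At position 10 the neighborhood is 111; the next row has 0 there.

0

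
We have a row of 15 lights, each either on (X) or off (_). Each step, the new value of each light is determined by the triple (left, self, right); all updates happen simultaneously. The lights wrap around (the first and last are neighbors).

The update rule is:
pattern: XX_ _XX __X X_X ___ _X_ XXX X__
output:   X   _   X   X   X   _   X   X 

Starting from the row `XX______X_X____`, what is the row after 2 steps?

X_XXXXXXX_X_XXX

_XXXXXXX_X_XXXX
X_XXXXXXX_X_XXX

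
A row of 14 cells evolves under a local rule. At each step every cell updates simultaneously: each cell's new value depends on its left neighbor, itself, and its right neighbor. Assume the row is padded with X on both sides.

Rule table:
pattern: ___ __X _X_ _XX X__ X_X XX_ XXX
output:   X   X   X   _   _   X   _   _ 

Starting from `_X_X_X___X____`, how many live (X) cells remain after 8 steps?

2

XXXXXX_XXX_XXX
______X___X___
_XXXXXX_XXX_XX
X______X___X__
__XXXXXX_XXX_X
_X______X___X_
XX_XXXXXX_XXXX
__X______X____
count of X: 2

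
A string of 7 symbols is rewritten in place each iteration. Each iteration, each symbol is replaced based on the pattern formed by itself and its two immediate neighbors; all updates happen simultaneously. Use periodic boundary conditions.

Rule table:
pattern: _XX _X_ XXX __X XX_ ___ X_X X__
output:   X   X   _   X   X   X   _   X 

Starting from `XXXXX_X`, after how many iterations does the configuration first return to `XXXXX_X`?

____X_X
XXXXX_X

2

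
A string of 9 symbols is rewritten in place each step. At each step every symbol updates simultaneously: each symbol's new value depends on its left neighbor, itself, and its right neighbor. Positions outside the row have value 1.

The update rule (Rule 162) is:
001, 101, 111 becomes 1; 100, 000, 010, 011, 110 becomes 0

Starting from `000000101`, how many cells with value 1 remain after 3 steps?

000001010
000010101
000101010
count of 1: 3

3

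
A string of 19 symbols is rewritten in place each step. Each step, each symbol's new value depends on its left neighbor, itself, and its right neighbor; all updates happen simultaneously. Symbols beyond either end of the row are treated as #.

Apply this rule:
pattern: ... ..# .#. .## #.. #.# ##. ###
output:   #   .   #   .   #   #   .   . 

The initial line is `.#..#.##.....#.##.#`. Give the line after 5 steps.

#.##.#####.##.##.##

###.##..####.##..#.
...#..#.....#..#.##
##.##.#####.##.##..
..#..#.....#..#..#.
#.##.#####.##.##.##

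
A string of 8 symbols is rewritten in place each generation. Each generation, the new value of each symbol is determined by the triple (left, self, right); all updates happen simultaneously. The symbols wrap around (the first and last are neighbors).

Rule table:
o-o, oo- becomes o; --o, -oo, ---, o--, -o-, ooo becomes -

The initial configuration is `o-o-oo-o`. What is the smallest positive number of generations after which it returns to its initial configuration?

oo-o-oo-
-oo-o-oo
o-oo-o-o
oo-oo-o-
-oo-oo-o
o-oo-oo-
-o-oo-oo
o-o-oo-o

8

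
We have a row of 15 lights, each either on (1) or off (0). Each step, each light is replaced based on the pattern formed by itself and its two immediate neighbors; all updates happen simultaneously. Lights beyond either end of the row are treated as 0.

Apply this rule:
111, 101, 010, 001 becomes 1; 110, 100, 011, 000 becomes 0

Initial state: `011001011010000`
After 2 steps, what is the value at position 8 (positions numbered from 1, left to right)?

100011100110000
100101001000000
position 8 holds 0

0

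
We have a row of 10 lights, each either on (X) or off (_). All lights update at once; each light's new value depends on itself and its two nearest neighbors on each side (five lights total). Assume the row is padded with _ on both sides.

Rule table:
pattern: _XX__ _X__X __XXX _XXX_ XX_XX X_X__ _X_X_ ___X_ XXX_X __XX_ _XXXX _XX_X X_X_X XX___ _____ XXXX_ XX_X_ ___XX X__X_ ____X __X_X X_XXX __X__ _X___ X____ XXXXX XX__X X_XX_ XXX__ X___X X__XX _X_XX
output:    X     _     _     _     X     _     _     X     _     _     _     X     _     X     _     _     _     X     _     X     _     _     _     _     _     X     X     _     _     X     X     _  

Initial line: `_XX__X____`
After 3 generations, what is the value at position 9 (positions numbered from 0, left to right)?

_

X_XX______
___XX_____
_XX_XX____
position 9 holds _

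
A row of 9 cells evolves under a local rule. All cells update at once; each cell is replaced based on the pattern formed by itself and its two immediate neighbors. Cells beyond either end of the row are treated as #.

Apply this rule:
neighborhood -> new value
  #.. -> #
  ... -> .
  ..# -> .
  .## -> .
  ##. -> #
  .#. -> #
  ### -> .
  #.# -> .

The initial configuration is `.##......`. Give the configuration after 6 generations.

#..##..#.

..##.....
#..##....
##..##...
.##..##..
..##..##.
#..##..#.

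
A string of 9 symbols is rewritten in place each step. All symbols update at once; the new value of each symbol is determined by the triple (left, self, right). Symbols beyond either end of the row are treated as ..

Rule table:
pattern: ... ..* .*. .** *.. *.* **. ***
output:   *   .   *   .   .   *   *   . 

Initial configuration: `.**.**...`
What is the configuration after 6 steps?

step 1: ..**.*.**
step 2: *..****.*
step 3: *.....***
step 4: *.***...*
step 5: **..*.*.*
step 6: .*..*****

.*..*****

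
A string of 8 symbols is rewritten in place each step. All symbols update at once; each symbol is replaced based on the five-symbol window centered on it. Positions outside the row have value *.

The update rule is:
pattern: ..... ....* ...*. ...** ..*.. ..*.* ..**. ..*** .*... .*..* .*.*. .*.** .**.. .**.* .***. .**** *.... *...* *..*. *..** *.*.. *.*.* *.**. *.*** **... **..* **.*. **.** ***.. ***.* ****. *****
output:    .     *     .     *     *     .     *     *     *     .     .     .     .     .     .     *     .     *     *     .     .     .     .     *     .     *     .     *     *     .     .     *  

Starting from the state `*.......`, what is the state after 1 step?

*.....**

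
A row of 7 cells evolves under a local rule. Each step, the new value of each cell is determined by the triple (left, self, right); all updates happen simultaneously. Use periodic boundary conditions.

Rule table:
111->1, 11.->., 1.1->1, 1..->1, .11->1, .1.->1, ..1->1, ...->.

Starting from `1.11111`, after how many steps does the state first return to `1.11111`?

7

step 1: .111111
step 2: 111111.
step 3: 11111.1
step 4: 1111.11
step 5: 111.111
step 6: 11.1111
step 7: 1.11111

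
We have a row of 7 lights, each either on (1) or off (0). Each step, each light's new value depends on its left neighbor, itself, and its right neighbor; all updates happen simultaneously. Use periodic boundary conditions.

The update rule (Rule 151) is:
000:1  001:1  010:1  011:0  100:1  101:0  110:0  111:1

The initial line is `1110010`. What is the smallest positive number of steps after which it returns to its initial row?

7

step 1: 0101110
step 2: 1100101
step 3: 1011100
step 4: 1001011
step 5: 0111001
step 6: 0010111
step 7: 1110010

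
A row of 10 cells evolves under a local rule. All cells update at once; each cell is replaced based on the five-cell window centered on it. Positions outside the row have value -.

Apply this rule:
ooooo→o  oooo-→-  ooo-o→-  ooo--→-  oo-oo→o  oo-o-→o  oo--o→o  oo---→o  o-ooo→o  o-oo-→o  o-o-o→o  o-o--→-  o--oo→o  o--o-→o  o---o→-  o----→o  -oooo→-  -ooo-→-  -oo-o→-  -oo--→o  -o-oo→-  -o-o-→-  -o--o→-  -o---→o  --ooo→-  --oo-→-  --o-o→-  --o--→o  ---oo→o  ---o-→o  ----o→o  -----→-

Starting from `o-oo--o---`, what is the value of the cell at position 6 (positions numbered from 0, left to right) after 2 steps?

o

step 1: --ooooooo-
step 2: oo--ooo--o
position 6 holds o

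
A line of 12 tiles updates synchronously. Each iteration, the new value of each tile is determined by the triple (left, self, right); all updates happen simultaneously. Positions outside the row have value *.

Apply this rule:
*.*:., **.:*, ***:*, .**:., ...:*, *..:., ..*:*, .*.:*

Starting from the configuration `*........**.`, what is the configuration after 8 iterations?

iteration 1: *.*******.*.
iteration 2: *..******.*.
iteration 3: *.*.*****.*.
iteration 4: *.*..****.*.
iteration 5: *.*.*.***.*.
iteration 6: *.*.*..**.*.
iteration 7: *.*.*.*.*.*.
iteration 8: *.*.*.*.*.*.

*.*.*.*.*.*.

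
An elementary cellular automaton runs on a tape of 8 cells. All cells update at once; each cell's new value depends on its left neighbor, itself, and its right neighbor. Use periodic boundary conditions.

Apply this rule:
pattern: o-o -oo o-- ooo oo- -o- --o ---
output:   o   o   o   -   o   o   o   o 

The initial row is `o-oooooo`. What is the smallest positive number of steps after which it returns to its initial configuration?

ooo-----
o-oooooo

2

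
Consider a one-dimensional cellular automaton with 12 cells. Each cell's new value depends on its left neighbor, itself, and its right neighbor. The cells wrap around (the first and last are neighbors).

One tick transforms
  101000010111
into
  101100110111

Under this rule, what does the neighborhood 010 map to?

At position 2 the neighborhood is 010; the next row has 1 there.

1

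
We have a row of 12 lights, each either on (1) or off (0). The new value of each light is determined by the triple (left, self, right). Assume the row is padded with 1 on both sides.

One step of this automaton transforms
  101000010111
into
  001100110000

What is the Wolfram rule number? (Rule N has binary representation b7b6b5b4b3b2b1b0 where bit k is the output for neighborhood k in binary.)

position 10: 111 → 0  (bit 7 = 0)
position 0: 110 → 0  (bit 6 = 0)
position 1: 101 → 0  (bit 5 = 0)
position 3: 100 → 1  (bit 4 = 1)
position 9: 011 → 0  (bit 3 = 0)
position 2: 010 → 1  (bit 2 = 1)
position 6: 001 → 1  (bit 1 = 1)
position 4: 000 → 0  (bit 0 = 0)
bits b7..b0 = 00010110 = 22

22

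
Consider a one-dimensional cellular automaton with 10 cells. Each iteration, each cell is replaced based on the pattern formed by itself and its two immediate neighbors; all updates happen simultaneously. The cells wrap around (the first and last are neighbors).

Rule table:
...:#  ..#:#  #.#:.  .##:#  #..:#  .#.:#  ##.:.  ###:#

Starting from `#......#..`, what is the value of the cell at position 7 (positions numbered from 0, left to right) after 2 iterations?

##########
##########
position 7 holds #

#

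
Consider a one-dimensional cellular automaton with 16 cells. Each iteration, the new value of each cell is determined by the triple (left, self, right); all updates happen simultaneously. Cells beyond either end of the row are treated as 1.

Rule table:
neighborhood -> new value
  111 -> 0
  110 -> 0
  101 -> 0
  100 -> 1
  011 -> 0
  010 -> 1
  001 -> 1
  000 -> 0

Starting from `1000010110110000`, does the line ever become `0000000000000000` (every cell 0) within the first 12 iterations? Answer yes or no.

no

iteration 1: 0100110000001001
iteration 2: 0111001000011110
iteration 3: 0000111100100000
iteration 4: 1001000011110001
iteration 5: 0111100100001010
iteration 6: 0000011110011010
iteration 7: 1000100001100010
iteration 8: 0101110010010110
iteration 9: 0100001111110000
iteration 10: 0110010000001001
iteration 11: 0001111000011110
iteration 12: 1010000100100000
iteration 12 is 1010000100100000, still not uniform 0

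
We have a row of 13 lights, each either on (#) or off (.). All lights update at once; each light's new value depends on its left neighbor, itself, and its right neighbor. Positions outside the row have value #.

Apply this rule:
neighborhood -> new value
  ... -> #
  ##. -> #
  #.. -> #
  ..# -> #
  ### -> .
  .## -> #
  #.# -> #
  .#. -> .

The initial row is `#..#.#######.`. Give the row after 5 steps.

###.##.....##
..##########.
###........##
..##########.  (repeats step 2; period 2)
step 5: ###........##

###........##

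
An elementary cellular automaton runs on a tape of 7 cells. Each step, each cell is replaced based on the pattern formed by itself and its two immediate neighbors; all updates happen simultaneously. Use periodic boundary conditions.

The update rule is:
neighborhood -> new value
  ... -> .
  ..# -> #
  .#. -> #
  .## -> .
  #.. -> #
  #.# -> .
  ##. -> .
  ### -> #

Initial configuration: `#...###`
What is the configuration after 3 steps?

step 1: .#.#.##
step 2: .#.#...
step 3: ##.##..

##.##..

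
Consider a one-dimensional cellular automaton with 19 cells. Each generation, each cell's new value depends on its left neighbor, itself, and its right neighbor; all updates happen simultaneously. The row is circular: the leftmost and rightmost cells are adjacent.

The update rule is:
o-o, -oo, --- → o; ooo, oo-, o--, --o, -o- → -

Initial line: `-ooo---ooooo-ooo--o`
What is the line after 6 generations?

o--ooooooooooo-o---

oo---o-o----oo-----
o--o--o--oo-o--ooo-
---------o-o---o--o
-ooooooo--o--o-----
-o-------------oooo
o--ooooooooooo-o---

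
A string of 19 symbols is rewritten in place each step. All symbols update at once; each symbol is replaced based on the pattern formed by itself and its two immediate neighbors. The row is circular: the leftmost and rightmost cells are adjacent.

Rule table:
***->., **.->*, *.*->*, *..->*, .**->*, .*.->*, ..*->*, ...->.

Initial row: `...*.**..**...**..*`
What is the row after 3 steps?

*.**********.******
***........***.....
*.**......**.**...*

*.**......**.**...*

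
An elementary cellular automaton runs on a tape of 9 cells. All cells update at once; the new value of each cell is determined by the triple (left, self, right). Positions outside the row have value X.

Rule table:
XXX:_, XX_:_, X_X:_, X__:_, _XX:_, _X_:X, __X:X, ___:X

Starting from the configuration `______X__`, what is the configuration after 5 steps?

_XXXXXXXX

_XXXXXX_X
_________
_XXXXXXXX
_________  (repeats step 2; period 2)
step 5: _XXXXXXXX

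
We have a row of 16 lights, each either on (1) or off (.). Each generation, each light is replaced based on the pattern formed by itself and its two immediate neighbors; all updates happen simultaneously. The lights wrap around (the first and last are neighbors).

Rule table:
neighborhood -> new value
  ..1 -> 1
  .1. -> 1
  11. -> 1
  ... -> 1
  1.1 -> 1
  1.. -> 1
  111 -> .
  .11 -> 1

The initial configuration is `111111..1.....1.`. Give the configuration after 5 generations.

generation 1: 1....11111111111
generation 2: 111111..........
generation 3: 1....11111111111  (repeats generation 1; period 2)
generation 5: 1....11111111111

1....11111111111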